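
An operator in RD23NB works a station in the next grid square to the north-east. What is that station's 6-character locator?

RD23oc

Longitude subsquare n = 13; +1 → 14 = o.
Latitude subsquare b = 1; +1 → 2 = c.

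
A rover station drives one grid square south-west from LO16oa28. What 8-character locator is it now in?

LO16oa17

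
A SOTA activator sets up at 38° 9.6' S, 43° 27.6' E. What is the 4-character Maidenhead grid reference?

LF11

Shift to the Maidenhead origin (180°W, 90°S): lon 223.46, lat 51.84.
Field: lon ⌊223.46/20⌋ = 11 → L; lat ⌊51.84/10⌋ = 5 → F.
Square: lon ⌊3.46/2⌋ = 1; lat ⌊1.84/1⌋ = 1.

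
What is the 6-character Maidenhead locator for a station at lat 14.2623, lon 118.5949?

OK94hg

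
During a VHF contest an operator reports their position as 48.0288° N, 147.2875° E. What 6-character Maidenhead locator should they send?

Shift to the Maidenhead origin (180°W, 90°S): lon 327.2875, lat 138.0288.
Field: 327.2875/20 → 16 → Q, 138.0288/10 → 13 → N; chars QN.
Square: 7.2875/2 → 3, 8.0288/1 → 8; chars 38.
Subsquare: 1.2875/0.0833333 → 15 → p, 0.0288/0.0416667 → 0 → a; chars pa.

QN38pa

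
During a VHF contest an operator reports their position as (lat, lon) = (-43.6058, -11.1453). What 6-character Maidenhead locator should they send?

Add 180° to longitude and 90° to latitude: 168.8547, 46.3942.
Field: 168.8547/20 → 8 → I, 46.3942/10 → 4 → E; chars IE.
Square: 8.8547/2 → 4, 6.3942/1 → 6; chars 46.
Subsquare: 0.8547/0.0833333 → 10 → k, 0.3942/0.0416667 → 9 → j; chars kj.

IE46kj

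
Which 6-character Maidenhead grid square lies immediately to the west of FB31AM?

Longitude subsquare a = 0; −1 → -1, wraps to 23 = x, carry into square.
Longitude square 3; −1 → 2.
The latitude characters are unchanged.

FB21xm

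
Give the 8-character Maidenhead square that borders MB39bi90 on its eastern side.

MB39ci00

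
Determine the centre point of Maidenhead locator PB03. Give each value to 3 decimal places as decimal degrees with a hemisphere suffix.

Field P=15, B=1: +15·20° lon, +1·10° lat → SW at lon 120°, lat -80°.
Square 0, 3: +0·2° lon, +3·1° lat → SW at lon 120°, lat -77°.
Cell spans 2° lon × 1° lat. Centre is SW corner plus half of each.
latitude 76.500° S, longitude 121.000° E.

76.500° S, 121.000° E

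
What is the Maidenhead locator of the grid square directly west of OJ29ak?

OJ19xk

Longitude subsquare a = 0; −1 → -1, wraps to 23 = x, carry into square.
Longitude square 2; −1 → 1.
The latitude characters are unchanged.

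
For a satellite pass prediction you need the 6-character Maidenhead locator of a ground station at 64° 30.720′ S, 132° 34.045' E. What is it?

PC65gl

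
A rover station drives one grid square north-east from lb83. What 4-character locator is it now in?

LB94

Longitude square 8; +1 → 9.
Latitude square 3; +1 → 4.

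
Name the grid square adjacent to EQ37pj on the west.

Longitude subsquare p = 15; −1 → 14 = o.
The latitude characters are unchanged.

EQ37oj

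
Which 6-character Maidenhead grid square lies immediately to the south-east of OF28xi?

Longitude subsquare x = 23; +1 → 24, wraps to 0 = a, carry into square.
Longitude square 2; +1 → 3.
Latitude subsquare i = 8; −1 → 7 = h.

OF38ah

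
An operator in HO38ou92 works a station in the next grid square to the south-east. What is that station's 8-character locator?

Longitude extended square 9; +1 → 10, wraps to 0, carry into subsquare.
Longitude subsquare o = 14; +1 → 15 = p.
Latitude extended square 2; −1 → 1.

HO38pu01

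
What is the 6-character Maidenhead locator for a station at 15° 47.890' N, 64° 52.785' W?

Add 180° to longitude and 90° to latitude: 115.1202, 105.7982.
Field: lon ⌊115.1202/20⌋ = 5 → F; lat ⌊105.7982/10⌋ = 10 → K.
Square: lon ⌊15.1202/2⌋ = 7; lat ⌊5.7982/1⌋ = 5.
Subsquare: lon ⌊1.1202/0.0833333⌋ = 13 → n; lat ⌊0.7982/0.0416667⌋ = 19 → t.

FK75nt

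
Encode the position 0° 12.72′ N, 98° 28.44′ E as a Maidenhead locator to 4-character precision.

NJ90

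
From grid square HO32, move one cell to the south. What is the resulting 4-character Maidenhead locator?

Latitude square 2; −1 → 1.
The longitude characters are unchanged.

HO31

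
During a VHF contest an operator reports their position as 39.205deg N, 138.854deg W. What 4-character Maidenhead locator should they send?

Shift to the Maidenhead origin (180°W, 90°S): lon 41.15, lat 129.20.
Field: lon ⌊41.15/20⌋ = 2 → C; lat ⌊129.20/10⌋ = 12 → M.
Square: lon ⌊1.15/2⌋ = 0; lat ⌊9.20/1⌋ = 9.

CM09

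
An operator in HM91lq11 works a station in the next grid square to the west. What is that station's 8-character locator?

Longitude extended square 1; −1 → 0.
The latitude characters are unchanged.

HM91lq01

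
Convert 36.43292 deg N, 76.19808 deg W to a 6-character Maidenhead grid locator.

Add 180° to longitude and 90° to latitude: 103.8019, 126.4329.
Field: lon ⌊103.8019/20⌋ = 5 → F; lat ⌊126.4329/10⌋ = 12 → M.
Square: lon ⌊3.8019/2⌋ = 1; lat ⌊6.4329/1⌋ = 6.
Subsquare: lon ⌊1.8019/0.0833333⌋ = 21 → v; lat ⌊0.4329/0.0416667⌋ = 10 → k.

FM16vk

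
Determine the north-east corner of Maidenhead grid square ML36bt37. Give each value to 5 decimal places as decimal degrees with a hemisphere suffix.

Field M=12, L=11: +12·20° lon, +11·10° lat → SW at lon 60°, lat 20°.
Square 3, 6: +3·2° lon, +6·1° lat → SW at lon 66°, lat 26°.
Subsquare b=1, t=19: +1·0.0833333° lon, +19·0.0416667° lat → SW at lon 66.0833°, lat 26.7917°.
Extended square 3, 7: +3·0.00833333° lon, +7·0.00416667° lat → SW at lon 66.1083°, lat 26.8208°.
Cell spans 0.00833333° lon × 0.00416667° lat. NE corner is SW corner plus one full cell.
latitude 26.82500° N, longitude 66.11667° E.

26.82500° N, 66.11667° E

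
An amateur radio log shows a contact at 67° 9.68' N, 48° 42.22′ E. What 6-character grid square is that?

LP47id

Offset from 180°W / 90°S: lon 228.7037°, lat 157.1613°.
Field: 228.7037/20 → 11 → L, 157.1613/10 → 15 → P; chars LP.
Square: 8.7037/2 → 4, 7.1613/1 → 7; chars 47.
Subsquare: 0.7037/0.0833333 → 8 → i, 0.1613/0.0416667 → 3 → d; chars id.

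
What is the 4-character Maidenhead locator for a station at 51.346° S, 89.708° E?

ND48

Offset from 180°W / 90°S: lon 269.71°, lat 38.65°.
Field: 269.71/20 → 13 → N, 38.65/10 → 3 → D; chars ND.
Square: 9.71/2 → 4, 8.65/1 → 8; chars 48.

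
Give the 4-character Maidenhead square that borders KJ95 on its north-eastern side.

Longitude square 9; +1 → 10, wraps to 0, carry into field.
Longitude field K = 10; +1 → 11 = L.
Latitude square 5; +1 → 6.

LJ06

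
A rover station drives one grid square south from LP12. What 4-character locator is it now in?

LP11

Latitude square 2; −1 → 1.
The longitude characters are unchanged.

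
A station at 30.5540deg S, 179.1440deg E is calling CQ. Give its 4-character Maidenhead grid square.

RF99

Add 180° to longitude and 90° to latitude: 359.14, 59.45.
Field: 359.14/20 → 17 → R, 59.45/10 → 5 → F; chars RF.
Square: 19.14/2 → 9, 9.45/1 → 9; chars 99.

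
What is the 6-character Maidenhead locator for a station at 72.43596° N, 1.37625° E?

Shift to the Maidenhead origin (180°W, 90°S): lon 181.3762, lat 162.4360.
Field: lon ⌊181.3762/20⌋ = 9 → J; lat ⌊162.4360/10⌋ = 16 → Q.
Square: lon ⌊1.3762/2⌋ = 0; lat ⌊2.4360/1⌋ = 2.
Subsquare: lon ⌊1.3762/0.0833333⌋ = 16 → q; lat ⌊0.4360/0.0416667⌋ = 10 → k.

JQ02qk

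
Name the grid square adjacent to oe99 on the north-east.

Longitude square 9; +1 → 10, wraps to 0, carry into field.
Longitude field O = 14; +1 → 15 = P.
Latitude square 9; +1 → 10, wraps to 0, carry into field.
Latitude field E = 4; +1 → 5 = F.

PF00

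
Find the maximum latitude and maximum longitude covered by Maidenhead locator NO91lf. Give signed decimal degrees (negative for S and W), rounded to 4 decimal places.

51.2500, 99.0000

Field N=13, O=14: +13·20° lon, +14·10° lat → SW at lon 80°, lat 50°.
Square 9, 1: +9·2° lon, +1·1° lat → SW at lon 98°, lat 51°.
Subsquare l=11, f=5: +11·0.0833333° lon, +5·0.0416667° lat → SW at lon 98.9167°, lat 51.2083°.
Cell spans 0.0833333° lon × 0.0416667° lat. NE corner is SW corner plus one full cell.
latitude 51.2500, longitude 99.0000.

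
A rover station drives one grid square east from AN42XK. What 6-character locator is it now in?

AN52ak

Longitude subsquare x = 23; +1 → 24, wraps to 0 = a, carry into square.
Longitude square 4; +1 → 5.
The latitude characters are unchanged.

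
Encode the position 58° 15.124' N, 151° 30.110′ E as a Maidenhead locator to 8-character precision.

QO58sg00

Shift to the Maidenhead origin (180°W, 90°S): lon 331.50183, lat 148.25207.
Field (20°×10°, letters A–R): lon ⌊331.50183/20⌋ = 16 → Q; lat ⌊148.25207/10⌋ = 14 → O.
Square (2°×1°, digits 0–9): lon ⌊11.50183/2⌋ = 5; lat ⌊8.25207/1⌋ = 8.
Subsquare (5′×2.5′, letters a–x): lon ⌊1.50183/0.0833333⌋ = 18 → s; lat ⌊0.25207/0.0416667⌋ = 6 → g.
Extended square (30″×15″, digits 0–9): lon ⌊0.00183/0.00833333⌋ = 0; lat ⌊0.00207/0.00416667⌋ = 0.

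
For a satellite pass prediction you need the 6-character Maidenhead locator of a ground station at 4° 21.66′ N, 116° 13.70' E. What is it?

OJ84ci

Shift to the Maidenhead origin (180°W, 90°S): lon 296.2283, lat 94.3610.
Field: 296.2283/20 → 14 → O, 94.3610/10 → 9 → J; chars OJ.
Square: 16.2283/2 → 8, 4.3610/1 → 4; chars 84.
Subsquare: 0.2283/0.0833333 → 2 → c, 0.3610/0.0416667 → 8 → i; chars ci.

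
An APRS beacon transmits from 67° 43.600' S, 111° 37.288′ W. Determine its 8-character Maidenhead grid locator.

DC42eg55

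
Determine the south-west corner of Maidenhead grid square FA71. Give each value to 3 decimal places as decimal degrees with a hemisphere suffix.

89.000° S, 66.000° W

Field F=5, A=0: +5·20° lon, +0·10° lat → SW at lon -80°, lat -90°.
Square 7, 1: +7·2° lon, +1·1° lat → SW at lon -66°, lat -89°.
latitude 89.000° S, longitude 66.000° W.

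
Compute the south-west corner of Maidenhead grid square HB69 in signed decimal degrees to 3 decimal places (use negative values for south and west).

Field H=7, B=1: +7·20° lon, +1·10° lat → SW at lon -40°, lat -80°.
Square 6, 9: +6·2° lon, +9·1° lat → SW at lon -28°, lat -71°.
latitude -71.000, longitude -28.000.

-71.000, -28.000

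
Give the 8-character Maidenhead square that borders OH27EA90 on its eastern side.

OH27fa00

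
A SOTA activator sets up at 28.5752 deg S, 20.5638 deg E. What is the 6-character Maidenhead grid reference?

Shift to the Maidenhead origin (180°W, 90°S): lon 200.5638, lat 61.4248.
Field: lon ⌊200.5638/20⌋ = 10 → K; lat ⌊61.4248/10⌋ = 6 → G.
Square: lon ⌊0.5638/2⌋ = 0; lat ⌊1.4248/1⌋ = 1.
Subsquare: lon ⌊0.5638/0.0833333⌋ = 6 → g; lat ⌊0.4248/0.0416667⌋ = 10 → k.

KG01gk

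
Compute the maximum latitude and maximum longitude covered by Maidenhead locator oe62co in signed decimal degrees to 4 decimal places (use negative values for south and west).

Field O=14, E=4: +14·20° lon, +4·10° lat → SW at lon 100°, lat -50°.
Square 6, 2: +6·2° lon, +2·1° lat → SW at lon 112°, lat -48°.
Subsquare c=2, o=14: +2·0.0833333° lon, +14·0.0416667° lat → SW at lon 112.167°, lat -47.4167°.
Cell spans 0.0833333° lon × 0.0416667° lat. NE corner is SW corner plus one full cell.
latitude -47.3750, longitude 112.2500.

-47.3750, 112.2500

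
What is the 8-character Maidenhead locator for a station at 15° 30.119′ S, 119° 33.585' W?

DH04fl29

Add 180° to longitude and 90° to latitude: 60.44025, 74.49802.
Field (20°×10°, letters A–R): 60.44025/20 → 3 → D, 74.49802/10 → 7 → H; chars DH.
Square (2°×1°, digits 0–9): 0.44025/2 → 0, 4.49802/1 → 4; chars 04.
Subsquare (5′×2.5′, letters a–x): 0.44025/0.0833333 → 5 → f, 0.49802/0.0416667 → 11 → l; chars fl.
Extended square (30″×15″, digits 0–9): 0.02358/0.00833333 → 2, 0.03968/0.00416667 → 9; chars 29.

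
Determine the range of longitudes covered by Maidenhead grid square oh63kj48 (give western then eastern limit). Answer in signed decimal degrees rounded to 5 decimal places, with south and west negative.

112.86667, 112.87500

Field O=14, H=7: +14·20° lon, +7·10° lat → SW at lon 100°, lat -20°.
Square 6, 3: +6·2° lon, +3·1° lat → SW at lon 112°, lat -17°.
Subsquare k=10, j=9: +10·0.0833333° lon, +9·0.0416667° lat → SW at lon 112.833°, lat -16.625°.
Extended square 4, 8: +4·0.00833333° lon, +8·0.00416667° lat → SW at lon 112.867°, lat -16.5917°.
Cell spans 0.00833333° lon × 0.00416667° lat.
west 112.86667, east 112.87500.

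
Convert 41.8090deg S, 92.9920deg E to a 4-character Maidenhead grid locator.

NE68

Add 180° to longitude and 90° to latitude: 272.99, 48.19.
Field: 272.99/20 → 13 → N, 48.19/10 → 4 → E; chars NE.
Square: 12.99/2 → 6, 8.19/1 → 8; chars 68.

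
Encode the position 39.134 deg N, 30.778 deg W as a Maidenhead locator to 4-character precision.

Shift to the Maidenhead origin (180°W, 90°S): lon 149.22, lat 129.13.
Field: lon ⌊149.22/20⌋ = 7 → H; lat ⌊129.13/10⌋ = 12 → M.
Square: lon ⌊9.22/2⌋ = 4; lat ⌊9.13/1⌋ = 9.

HM49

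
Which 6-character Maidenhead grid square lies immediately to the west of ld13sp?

LD13rp

Longitude subsquare s = 18; −1 → 17 = r.
The latitude characters are unchanged.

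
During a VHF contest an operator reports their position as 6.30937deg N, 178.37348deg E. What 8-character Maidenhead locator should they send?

Add 180° to longitude and 90° to latitude: 358.37348, 96.30937.
Field: lon ⌊358.37348/20⌋ = 17 → R; lat ⌊96.30937/10⌋ = 9 → J.
Square: lon ⌊18.37348/2⌋ = 9; lat ⌊6.30937/1⌋ = 6.
Subsquare: lon ⌊0.37348/0.0833333⌋ = 4 → e; lat ⌊0.30937/0.0416667⌋ = 7 → h.
Extended square: lon ⌊0.04015/0.00833333⌋ = 4; lat ⌊0.01770/0.00416667⌋ = 4.

RJ96eh44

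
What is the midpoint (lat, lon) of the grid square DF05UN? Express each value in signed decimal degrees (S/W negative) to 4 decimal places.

Field D=3, F=5: +3·20° lon, +5·10° lat → SW at lon -120°, lat -40°.
Square 0, 5: +0·2° lon, +5·1° lat → SW at lon -120°, lat -35°.
Subsquare u=20, n=13: +20·0.0833333° lon, +13·0.0416667° lat → SW at lon -118.333°, lat -34.4583°.
Cell spans 0.0833333° lon × 0.0416667° lat. Centre is SW corner plus half of each.
latitude -34.4375, longitude -118.2917.

-34.4375, -118.2917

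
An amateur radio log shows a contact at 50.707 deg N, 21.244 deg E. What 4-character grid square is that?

Offset from 180°W / 90°S: lon 201.24°, lat 140.71°.
Field (20°×10°, letters A–R): lon ⌊201.24/20⌋ = 10 → K; lat ⌊140.71/10⌋ = 14 → O.
Square (2°×1°, digits 0–9): lon ⌊1.24/2⌋ = 0; lat ⌊0.71/1⌋ = 0.

KO00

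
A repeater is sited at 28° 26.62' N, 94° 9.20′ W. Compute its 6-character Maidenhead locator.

EL28wk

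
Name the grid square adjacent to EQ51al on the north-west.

EQ41xm

Longitude subsquare a = 0; −1 → -1, wraps to 23 = x, carry into square.
Longitude square 5; −1 → 4.
Latitude subsquare l = 11; +1 → 12 = m.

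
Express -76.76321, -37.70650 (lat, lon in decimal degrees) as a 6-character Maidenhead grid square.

HB13df

Offset from 180°W / 90°S: lon 142.2935°, lat 13.2368°.
Field: lon ⌊142.2935/20⌋ = 7 → H; lat ⌊13.2368/10⌋ = 1 → B.
Square: lon ⌊2.2935/2⌋ = 1; lat ⌊3.2368/1⌋ = 3.
Subsquare: lon ⌊0.2935/0.0833333⌋ = 3 → d; lat ⌊0.2368/0.0416667⌋ = 5 → f.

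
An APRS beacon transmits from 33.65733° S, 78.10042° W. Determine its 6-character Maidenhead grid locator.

Shift to the Maidenhead origin (180°W, 90°S): lon 101.8996, lat 56.3427.
Field: lon ⌊101.8996/20⌋ = 5 → F; lat ⌊56.3427/10⌋ = 5 → F.
Square: lon ⌊1.8996/2⌋ = 0; lat ⌊6.3427/1⌋ = 6.
Subsquare: lon ⌊1.8996/0.0833333⌋ = 22 → w; lat ⌊0.3427/0.0416667⌋ = 8 → i.

FF06wi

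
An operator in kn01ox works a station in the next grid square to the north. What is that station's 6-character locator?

KN02oa

Latitude subsquare x = 23; +1 → 24, wraps to 0 = a, carry into square.
Latitude square 1; +1 → 2.
The longitude characters are unchanged.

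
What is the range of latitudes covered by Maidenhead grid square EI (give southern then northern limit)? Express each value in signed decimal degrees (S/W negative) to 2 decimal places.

-10.00, 0.00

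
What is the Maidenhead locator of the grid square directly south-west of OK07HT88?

OK07ht77

Longitude extended square 8; −1 → 7.
Latitude extended square 8; −1 → 7.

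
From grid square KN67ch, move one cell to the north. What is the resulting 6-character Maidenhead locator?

KN67ci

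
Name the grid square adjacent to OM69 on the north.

ON60

Latitude square 9; +1 → 10, wraps to 0, carry into field.
Latitude field M = 12; +1 → 13 = N.
The longitude characters are unchanged.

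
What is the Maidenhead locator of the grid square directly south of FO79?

FO78

Latitude square 9; −1 → 8.
The longitude characters are unchanged.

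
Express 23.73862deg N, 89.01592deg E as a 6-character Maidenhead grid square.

Offset from 180°W / 90°S: lon 269.0159°, lat 113.7386°.
Field: 269.0159/20 → 13 → N, 113.7386/10 → 11 → L; chars NL.
Square: 9.0159/2 → 4, 3.7386/1 → 3; chars 43.
Subsquare: 1.0159/0.0833333 → 12 → m, 0.7386/0.0416667 → 17 → r; chars mr.

NL43mr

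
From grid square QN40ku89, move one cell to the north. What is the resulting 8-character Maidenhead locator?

QN40kv80

Latitude extended square 9; +1 → 10, wraps to 0, carry into subsquare.
Latitude subsquare u = 20; +1 → 21 = v.
The longitude characters are unchanged.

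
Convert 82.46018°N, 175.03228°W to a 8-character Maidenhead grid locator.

AR22ll60

Shift to the Maidenhead origin (180°W, 90°S): lon 4.96772, lat 172.46018.
Field (20°×10°, letters A–R): 4.96772/20 → 0 → A, 172.46018/10 → 17 → R; chars AR.
Square (2°×1°, digits 0–9): 4.96772/2 → 2, 2.46018/1 → 2; chars 22.
Subsquare (5′×2.5′, letters a–x): 0.96772/0.0833333 → 11 → l, 0.46018/0.0416667 → 11 → l; chars ll.
Extended square (30″×15″, digits 0–9): 0.05105/0.00833333 → 6, 0.00185/0.00416667 → 0; chars 60.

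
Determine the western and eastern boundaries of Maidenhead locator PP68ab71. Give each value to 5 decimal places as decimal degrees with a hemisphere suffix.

132.05833° E, 132.06667° E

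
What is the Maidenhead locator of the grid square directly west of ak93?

AK83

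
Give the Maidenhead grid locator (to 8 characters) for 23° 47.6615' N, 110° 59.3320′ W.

Shift to the Maidenhead origin (180°W, 90°S): lon 69.01113, lat 113.79436.
Field: 69.01113/20 → 3 → D, 113.79436/10 → 11 → L; chars DL.
Square: 9.01113/2 → 4, 3.79436/1 → 3; chars 43.
Subsquare: 1.01113/0.0833333 → 12 → m, 0.79436/0.0416667 → 19 → t; chars mt.
Extended square: 0.01113/0.00833333 → 1, 0.00269/0.00416667 → 0; chars 10.

DL43mt10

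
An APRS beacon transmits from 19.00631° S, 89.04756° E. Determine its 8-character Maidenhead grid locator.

NH40mx58

Add 180° to longitude and 90° to latitude: 269.04756, 70.99369.
Field: 269.04756/20 → 13 → N, 70.99369/10 → 7 → H; chars NH.
Square: 9.04756/2 → 4, 0.99369/1 → 0; chars 40.
Subsquare: 1.04756/0.0833333 → 12 → m, 0.99369/0.0416667 → 23 → x; chars mx.
Extended square: 0.04756/0.00833333 → 5, 0.03536/0.00416667 → 8; chars 58.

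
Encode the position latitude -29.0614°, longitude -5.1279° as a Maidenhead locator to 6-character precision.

IG70kw

Shift to the Maidenhead origin (180°W, 90°S): lon 174.8721, lat 60.9386.
Field (20°×10°, letters A–R): 174.8721/20 → 8 → I, 60.9386/10 → 6 → G; chars IG.
Square (2°×1°, digits 0–9): 14.8721/2 → 7, 0.9386/1 → 0; chars 70.
Subsquare (5′×2.5′, letters a–x): 0.8721/0.0833333 → 10 → k, 0.9386/0.0416667 → 22 → w; chars kw.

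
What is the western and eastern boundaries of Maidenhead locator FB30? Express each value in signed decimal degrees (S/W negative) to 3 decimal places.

Field F=5, B=1: +5·20° lon, +1·10° lat → SW at lon -80°, lat -80°.
Square 3, 0: +3·2° lon, +0·1° lat → SW at lon -74°, lat -80°.
Cell spans 2° lon × 1° lat.
west -74.000, east -72.000.

-74.000, -72.000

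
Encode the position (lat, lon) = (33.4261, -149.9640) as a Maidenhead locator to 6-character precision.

BM53ak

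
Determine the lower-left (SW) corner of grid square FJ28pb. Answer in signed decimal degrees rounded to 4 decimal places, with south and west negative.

8.0417, -74.7500

Field F=5, J=9: +5·20° lon, +9·10° lat → SW at lon -80°, lat 0°.
Square 2, 8: +2·2° lon, +8·1° lat → SW at lon -76°, lat 8°.
Subsquare p=15, b=1: +15·0.0833333° lon, +1·0.0416667° lat → SW at lon -74.75°, lat 8.04167°.
latitude 8.0417, longitude -74.7500.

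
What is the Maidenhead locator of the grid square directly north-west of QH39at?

QH29xu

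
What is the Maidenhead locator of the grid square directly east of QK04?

QK14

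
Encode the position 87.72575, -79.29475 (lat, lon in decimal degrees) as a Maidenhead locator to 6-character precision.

Add 180° to longitude and 90° to latitude: 100.7053, 177.7258.
Field: 100.7053/20 → 5 → F, 177.7258/10 → 17 → R; chars FR.
Square: 0.7053/2 → 0, 7.7258/1 → 7; chars 07.
Subsquare: 0.7053/0.0833333 → 8 → i, 0.7258/0.0416667 → 17 → r; chars ir.

FR07ir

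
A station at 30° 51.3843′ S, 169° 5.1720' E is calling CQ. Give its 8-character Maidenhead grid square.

RF49nd04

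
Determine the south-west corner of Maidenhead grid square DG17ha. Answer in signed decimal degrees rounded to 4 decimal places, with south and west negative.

-23.0000, -117.4167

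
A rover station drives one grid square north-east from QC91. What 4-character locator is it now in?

Longitude square 9; +1 → 10, wraps to 0, carry into field.
Longitude field Q = 16; +1 → 17 = R.
Latitude square 1; +1 → 2.

RC02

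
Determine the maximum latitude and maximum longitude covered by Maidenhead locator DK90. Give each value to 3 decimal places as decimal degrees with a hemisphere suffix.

11.000° N, 100.000° W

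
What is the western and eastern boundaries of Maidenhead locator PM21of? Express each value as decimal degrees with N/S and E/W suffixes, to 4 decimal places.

Field P=15, M=12: +15·20° lon, +12·10° lat → SW at lon 120°, lat 30°.
Square 2, 1: +2·2° lon, +1·1° lat → SW at lon 124°, lat 31°.
Subsquare o=14, f=5: +14·0.0833333° lon, +5·0.0416667° lat → SW at lon 125.167°, lat 31.2083°.
Cell spans 0.0833333° lon × 0.0416667° lat.
west 125.1667° E, east 125.2500° E.

125.1667° E, 125.2500° E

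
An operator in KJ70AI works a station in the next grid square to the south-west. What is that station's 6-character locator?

Longitude subsquare a = 0; −1 → -1, wraps to 23 = x, carry into square.
Longitude square 7; −1 → 6.
Latitude subsquare i = 8; −1 → 7 = h.

KJ60xh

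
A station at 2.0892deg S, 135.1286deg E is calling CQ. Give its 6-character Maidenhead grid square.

PI77nv

Offset from 180°W / 90°S: lon 315.1286°, lat 87.9108°.
Field: lon ⌊315.1286/20⌋ = 15 → P; lat ⌊87.9108/10⌋ = 8 → I.
Square: lon ⌊15.1286/2⌋ = 7; lat ⌊7.9108/1⌋ = 7.
Subsquare: lon ⌊1.1286/0.0833333⌋ = 13 → n; lat ⌊0.9108/0.0416667⌋ = 21 → v.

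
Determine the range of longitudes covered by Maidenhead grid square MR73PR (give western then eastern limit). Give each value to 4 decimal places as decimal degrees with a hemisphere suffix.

Field M=12, R=17: +12·20° lon, +17·10° lat → SW at lon 60°, lat 80°.
Square 7, 3: +7·2° lon, +3·1° lat → SW at lon 74°, lat 83°.
Subsquare p=15, r=17: +15·0.0833333° lon, +17·0.0416667° lat → SW at lon 75.25°, lat 83.7083°.
Cell spans 0.0833333° lon × 0.0416667° lat.
west 75.2500° E, east 75.3333° E.

75.2500° E, 75.3333° E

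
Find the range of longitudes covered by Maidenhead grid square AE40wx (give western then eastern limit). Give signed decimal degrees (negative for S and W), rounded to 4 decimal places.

Field A=0, E=4: +0·20° lon, +4·10° lat → SW at lon -180°, lat -50°.
Square 4, 0: +4·2° lon, +0·1° lat → SW at lon -172°, lat -50°.
Subsquare w=22, x=23: +22·0.0833333° lon, +23·0.0416667° lat → SW at lon -170.167°, lat -49.0417°.
Cell spans 0.0833333° lon × 0.0416667° lat.
west -170.1667, east -170.0833.

-170.1667, -170.0833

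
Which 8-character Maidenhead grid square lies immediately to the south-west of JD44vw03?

JD44uw92

Longitude extended square 0; −1 → -1, wraps to 9, carry into subsquare.
Longitude subsquare v = 21; −1 → 20 = u.
Latitude extended square 3; −1 → 2.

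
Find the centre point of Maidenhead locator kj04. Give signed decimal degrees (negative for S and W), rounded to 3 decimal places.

4.500, 21.000

Field K=10, J=9: +10·20° lon, +9·10° lat → SW at lon 20°, lat 0°.
Square 0, 4: +0·2° lon, +4·1° lat → SW at lon 20°, lat 4°.
Cell spans 2° lon × 1° lat. Centre is SW corner plus half of each.
latitude 4.500, longitude 21.000.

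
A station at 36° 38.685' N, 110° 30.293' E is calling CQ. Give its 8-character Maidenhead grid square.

OM56gp04

Shift to the Maidenhead origin (180°W, 90°S): lon 290.50488, lat 126.64475.
Field: 290.50488/20 → 14 → O, 126.64475/10 → 12 → M; chars OM.
Square: 10.50488/2 → 5, 6.64475/1 → 6; chars 56.
Subsquare: 0.50488/0.0833333 → 6 → g, 0.64475/0.0416667 → 15 → p; chars gp.
Extended square: 0.00488/0.00833333 → 0, 0.01975/0.00416667 → 4; chars 04.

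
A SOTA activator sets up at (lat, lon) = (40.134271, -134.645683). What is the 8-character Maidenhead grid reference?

CN20qd22

Offset from 180°W / 90°S: lon 45.35432°, lat 130.13427°.
Field: lon ⌊45.35432/20⌋ = 2 → C; lat ⌊130.13427/10⌋ = 13 → N.
Square: lon ⌊5.35432/2⌋ = 2; lat ⌊0.13427/1⌋ = 0.
Subsquare: lon ⌊1.35432/0.0833333⌋ = 16 → q; lat ⌊0.13427/0.0416667⌋ = 3 → d.
Extended square: lon ⌊0.02098/0.00833333⌋ = 2; lat ⌊0.00927/0.00416667⌋ = 2.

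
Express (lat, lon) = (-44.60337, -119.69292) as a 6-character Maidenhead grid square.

DE05dj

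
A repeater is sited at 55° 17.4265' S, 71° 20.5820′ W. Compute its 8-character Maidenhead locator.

FD44hr80

Add 180° to longitude and 90° to latitude: 108.65697, 34.70956.
Field: lon ⌊108.65697/20⌋ = 5 → F; lat ⌊34.70956/10⌋ = 3 → D.
Square: lon ⌊8.65697/2⌋ = 4; lat ⌊4.70956/1⌋ = 4.
Subsquare: lon ⌊0.65697/0.0833333⌋ = 7 → h; lat ⌊0.70956/0.0416667⌋ = 17 → r.
Extended square: lon ⌊0.07363/0.00833333⌋ = 8; lat ⌊0.00123/0.00416667⌋ = 0.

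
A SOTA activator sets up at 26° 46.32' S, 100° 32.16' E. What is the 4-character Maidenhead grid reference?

OG03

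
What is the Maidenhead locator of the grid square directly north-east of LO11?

LO22

Longitude square 1; +1 → 2.
Latitude square 1; +1 → 2.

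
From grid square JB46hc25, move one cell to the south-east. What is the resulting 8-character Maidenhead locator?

JB46hc34

Longitude extended square 2; +1 → 3.
Latitude extended square 5; −1 → 4.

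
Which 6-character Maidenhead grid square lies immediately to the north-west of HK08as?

GK98xt

Longitude subsquare a = 0; −1 → -1, wraps to 23 = x, carry into square.
Longitude square 0; −1 → -1, wraps to 9, carry into field.
Longitude field H = 7; −1 → 6 = G.
Latitude subsquare s = 18; +1 → 19 = t.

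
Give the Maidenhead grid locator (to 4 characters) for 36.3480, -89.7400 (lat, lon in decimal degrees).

EM56

Offset from 180°W / 90°S: lon 90.26°, lat 126.35°.
Field: lon ⌊90.26/20⌋ = 4 → E; lat ⌊126.35/10⌋ = 12 → M.
Square: lon ⌊10.26/2⌋ = 5; lat ⌊6.35/1⌋ = 6.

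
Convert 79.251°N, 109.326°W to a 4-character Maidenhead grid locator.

DQ59

Offset from 180°W / 90°S: lon 70.67°, lat 169.25°.
Field: 70.67/20 → 3 → D, 169.25/10 → 16 → Q; chars DQ.
Square: 10.67/2 → 5, 9.25/1 → 9; chars 59.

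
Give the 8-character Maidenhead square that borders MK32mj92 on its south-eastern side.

MK32nj01

Longitude extended square 9; +1 → 10, wraps to 0, carry into subsquare.
Longitude subsquare m = 12; +1 → 13 = n.
Latitude extended square 2; −1 → 1.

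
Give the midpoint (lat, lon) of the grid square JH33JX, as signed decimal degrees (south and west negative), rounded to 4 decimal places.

-16.0208, 6.7917

Field J=9, H=7: +9·20° lon, +7·10° lat → SW at lon 0°, lat -20°.
Square 3, 3: +3·2° lon, +3·1° lat → SW at lon 6°, lat -17°.
Subsquare j=9, x=23: +9·0.0833333° lon, +23·0.0416667° lat → SW at lon 6.75°, lat -16.0417°.
Cell spans 0.0833333° lon × 0.0416667° lat. Centre is SW corner plus half of each.
latitude -16.0208, longitude 6.7917.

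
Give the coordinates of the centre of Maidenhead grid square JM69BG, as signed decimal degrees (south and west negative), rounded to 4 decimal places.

Field J=9, M=12: +9·20° lon, +12·10° lat → SW at lon 0°, lat 30°.
Square 6, 9: +6·2° lon, +9·1° lat → SW at lon 12°, lat 39°.
Subsquare b=1, g=6: +1·0.0833333° lon, +6·0.0416667° lat → SW at lon 12.0833°, lat 39.25°.
Cell spans 0.0833333° lon × 0.0416667° lat. Centre is SW corner plus half of each.
latitude 39.2708, longitude 12.1250.

39.2708, 12.1250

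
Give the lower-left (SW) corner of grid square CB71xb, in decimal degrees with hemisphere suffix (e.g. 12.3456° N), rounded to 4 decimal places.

78.9583° S, 124.0833° W

Field C=2, B=1: +2·20° lon, +1·10° lat → SW at lon -140°, lat -80°.
Square 7, 1: +7·2° lon, +1·1° lat → SW at lon -126°, lat -79°.
Subsquare x=23, b=1: +23·0.0833333° lon, +1·0.0416667° lat → SW at lon -124.083°, lat -78.9583°.
latitude 78.9583° S, longitude 124.0833° W.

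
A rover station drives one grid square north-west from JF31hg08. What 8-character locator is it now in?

Longitude extended square 0; −1 → -1, wraps to 9, carry into subsquare.
Longitude subsquare h = 7; −1 → 6 = g.
Latitude extended square 8; +1 → 9.

JF31gg99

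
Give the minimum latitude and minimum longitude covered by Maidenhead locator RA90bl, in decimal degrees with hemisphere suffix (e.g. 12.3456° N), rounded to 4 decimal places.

89.5417° S, 178.0833° E

Field R=17, A=0: +17·20° lon, +0·10° lat → SW at lon 160°, lat -90°.
Square 9, 0: +9·2° lon, +0·1° lat → SW at lon 178°, lat -90°.
Subsquare b=1, l=11: +1·0.0833333° lon, +11·0.0416667° lat → SW at lon 178.083°, lat -89.5417°.
latitude 89.5417° S, longitude 178.0833° E.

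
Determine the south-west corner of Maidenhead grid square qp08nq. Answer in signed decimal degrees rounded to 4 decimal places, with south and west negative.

Field Q=16, P=15: +16·20° lon, +15·10° lat → SW at lon 140°, lat 60°.
Square 0, 8: +0·2° lon, +8·1° lat → SW at lon 140°, lat 68°.
Subsquare n=13, q=16: +13·0.0833333° lon, +16·0.0416667° lat → SW at lon 141.083°, lat 68.6667°.
latitude 68.6667, longitude 141.0833.

68.6667, 141.0833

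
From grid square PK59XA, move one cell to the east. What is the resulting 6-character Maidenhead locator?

PK69aa

Longitude subsquare x = 23; +1 → 24, wraps to 0 = a, carry into square.
Longitude square 5; +1 → 6.
The latitude characters are unchanged.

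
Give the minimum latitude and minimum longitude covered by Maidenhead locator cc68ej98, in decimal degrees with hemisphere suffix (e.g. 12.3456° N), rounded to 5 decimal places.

61.59167° S, 127.59167° W

Field C=2, C=2: +2·20° lon, +2·10° lat → SW at lon -140°, lat -70°.
Square 6, 8: +6·2° lon, +8·1° lat → SW at lon -128°, lat -62°.
Subsquare e=4, j=9: +4·0.0833333° lon, +9·0.0416667° lat → SW at lon -127.667°, lat -61.625°.
Extended square 9, 8: +9·0.00833333° lon, +8·0.00416667° lat → SW at lon -127.592°, lat -61.5917°.
latitude 61.59167° S, longitude 127.59167° W.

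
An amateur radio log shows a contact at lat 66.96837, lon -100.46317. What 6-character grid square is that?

DP96sx

Shift to the Maidenhead origin (180°W, 90°S): lon 79.5368, lat 156.9684.
Field: 79.5368/20 → 3 → D, 156.9684/10 → 15 → P; chars DP.
Square: 19.5368/2 → 9, 6.9684/1 → 6; chars 96.
Subsquare: 1.5368/0.0833333 → 18 → s, 0.9684/0.0416667 → 23 → x; chars sx.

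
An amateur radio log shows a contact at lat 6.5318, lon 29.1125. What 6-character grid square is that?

Shift to the Maidenhead origin (180°W, 90°S): lon 209.1125, lat 96.5318.
Field (20°×10°, letters A–R): 209.1125/20 → 10 → K, 96.5318/10 → 9 → J; chars KJ.
Square (2°×1°, digits 0–9): 9.1125/2 → 4, 6.5318/1 → 6; chars 46.
Subsquare (5′×2.5′, letters a–x): 1.1125/0.0833333 → 13 → n, 0.5318/0.0416667 → 12 → m; chars nm.

KJ46nm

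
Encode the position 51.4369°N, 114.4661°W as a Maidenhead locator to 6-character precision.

DO21sk

Shift to the Maidenhead origin (180°W, 90°S): lon 65.5339, lat 141.4369.
Field (20°×10°, letters A–R): 65.5339/20 → 3 → D, 141.4369/10 → 14 → O; chars DO.
Square (2°×1°, digits 0–9): 5.5339/2 → 2, 1.4369/1 → 1; chars 21.
Subsquare (5′×2.5′, letters a–x): 1.5339/0.0833333 → 18 → s, 0.4369/0.0416667 → 10 → k; chars sk.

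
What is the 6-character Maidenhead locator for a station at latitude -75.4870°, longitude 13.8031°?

Shift to the Maidenhead origin (180°W, 90°S): lon 193.8031, lat 14.5130.
Field: lon ⌊193.8031/20⌋ = 9 → J; lat ⌊14.5130/10⌋ = 1 → B.
Square: lon ⌊13.8031/2⌋ = 6; lat ⌊4.5130/1⌋ = 4.
Subsquare: lon ⌊1.8031/0.0833333⌋ = 21 → v; lat ⌊0.5130/0.0416667⌋ = 12 → m.

JB64vm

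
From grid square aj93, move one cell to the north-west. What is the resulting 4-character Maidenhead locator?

Longitude square 9; −1 → 8.
Latitude square 3; +1 → 4.

AJ84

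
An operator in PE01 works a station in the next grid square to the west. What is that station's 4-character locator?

OE91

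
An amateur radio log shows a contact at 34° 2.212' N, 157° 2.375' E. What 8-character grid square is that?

Offset from 180°W / 90°S: lon 337.03958°, lat 124.03687°.
Field: 337.03958/20 → 16 → Q, 124.03687/10 → 12 → M; chars QM.
Square: 17.03958/2 → 8, 4.03687/1 → 4; chars 84.
Subsquare: 1.03958/0.0833333 → 12 → m, 0.03687/0.0416667 → 0 → a; chars ma.
Extended square: 0.03958/0.00833333 → 4, 0.03687/0.00416667 → 8; chars 48.

QM84ma48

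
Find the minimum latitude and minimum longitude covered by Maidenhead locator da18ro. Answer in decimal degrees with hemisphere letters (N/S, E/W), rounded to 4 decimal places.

81.4167° S, 116.5833° W

Field D=3, A=0: +3·20° lon, +0·10° lat → SW at lon -120°, lat -90°.
Square 1, 8: +1·2° lon, +8·1° lat → SW at lon -118°, lat -82°.
Subsquare r=17, o=14: +17·0.0833333° lon, +14·0.0416667° lat → SW at lon -116.583°, lat -81.4167°.
latitude 81.4167° S, longitude 116.5833° W.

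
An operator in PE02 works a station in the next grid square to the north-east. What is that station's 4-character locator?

Longitude square 0; +1 → 1.
Latitude square 2; +1 → 3.

PE13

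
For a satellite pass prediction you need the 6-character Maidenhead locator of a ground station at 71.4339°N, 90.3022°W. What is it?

Offset from 180°W / 90°S: lon 89.6978°, lat 161.4339°.
Field: 89.6978/20 → 4 → E, 161.4339/10 → 16 → Q; chars EQ.
Square: 9.6978/2 → 4, 1.4339/1 → 1; chars 41.
Subsquare: 1.6978/0.0833333 → 20 → u, 0.4339/0.0416667 → 10 → k; chars uk.

EQ41uk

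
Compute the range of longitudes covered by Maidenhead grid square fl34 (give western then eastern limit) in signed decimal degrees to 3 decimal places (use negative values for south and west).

-74.000, -72.000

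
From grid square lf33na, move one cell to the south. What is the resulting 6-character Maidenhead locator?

Latitude subsquare a = 0; −1 → -1, wraps to 23 = x, carry into square.
Latitude square 3; −1 → 2.
The longitude characters are unchanged.

LF32nx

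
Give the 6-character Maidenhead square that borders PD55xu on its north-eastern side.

Longitude subsquare x = 23; +1 → 24, wraps to 0 = a, carry into square.
Longitude square 5; +1 → 6.
Latitude subsquare u = 20; +1 → 21 = v.

PD65av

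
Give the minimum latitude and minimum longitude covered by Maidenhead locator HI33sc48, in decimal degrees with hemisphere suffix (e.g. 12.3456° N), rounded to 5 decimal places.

6.88333° S, 32.46667° W

Field H=7, I=8: +7·20° lon, +8·10° lat → SW at lon -40°, lat -10°.
Square 3, 3: +3·2° lon, +3·1° lat → SW at lon -34°, lat -7°.
Subsquare s=18, c=2: +18·0.0833333° lon, +2·0.0416667° lat → SW at lon -32.5°, lat -6.91667°.
Extended square 4, 8: +4·0.00833333° lon, +8·0.00416667° lat → SW at lon -32.4667°, lat -6.88333°.
latitude 6.88333° S, longitude 32.46667° W.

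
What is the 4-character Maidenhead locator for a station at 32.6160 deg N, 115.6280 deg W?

DM22

Shift to the Maidenhead origin (180°W, 90°S): lon 64.37, lat 122.62.
Field (20°×10°, letters A–R): 64.37/20 → 3 → D, 122.62/10 → 12 → M; chars DM.
Square (2°×1°, digits 0–9): 4.37/2 → 2, 2.62/1 → 2; chars 22.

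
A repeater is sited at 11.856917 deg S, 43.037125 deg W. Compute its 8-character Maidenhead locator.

GH88ld54

Offset from 180°W / 90°S: lon 136.96287°, lat 78.14308°.
Field (20°×10°, letters A–R): lon ⌊136.96287/20⌋ = 6 → G; lat ⌊78.14308/10⌋ = 7 → H.
Square (2°×1°, digits 0–9): lon ⌊16.96287/2⌋ = 8; lat ⌊8.14308/1⌋ = 8.
Subsquare (5′×2.5′, letters a–x): lon ⌊0.96287/0.0833333⌋ = 11 → l; lat ⌊0.14308/0.0416667⌋ = 3 → d.
Extended square (30″×15″, digits 0–9): lon ⌊0.04621/0.00833333⌋ = 5; lat ⌊0.01808/0.00416667⌋ = 4.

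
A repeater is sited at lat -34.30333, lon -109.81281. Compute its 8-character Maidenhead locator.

DF55cq27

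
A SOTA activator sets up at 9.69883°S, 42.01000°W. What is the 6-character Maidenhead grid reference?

Shift to the Maidenhead origin (180°W, 90°S): lon 137.9900, lat 80.3012.
Field: 137.9900/20 → 6 → G, 80.3012/10 → 8 → I; chars GI.
Square: 17.9900/2 → 8, 0.3012/1 → 0; chars 80.
Subsquare: 1.9900/0.0833333 → 23 → x, 0.3012/0.0416667 → 7 → h; chars xh.

GI80xh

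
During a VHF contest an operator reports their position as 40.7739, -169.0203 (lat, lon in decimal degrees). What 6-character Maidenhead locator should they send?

AN50ls

Add 180° to longitude and 90° to latitude: 10.9797, 130.7739.
Field: 10.9797/20 → 0 → A, 130.7739/10 → 13 → N; chars AN.
Square: 10.9797/2 → 5, 0.7739/1 → 0; chars 50.
Subsquare: 0.9797/0.0833333 → 11 → l, 0.7739/0.0416667 → 18 → s; chars ls.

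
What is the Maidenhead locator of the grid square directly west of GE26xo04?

GE26wo94

Longitude extended square 0; −1 → -1, wraps to 9, carry into subsquare.
Longitude subsquare x = 23; −1 → 22 = w.
The latitude characters are unchanged.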